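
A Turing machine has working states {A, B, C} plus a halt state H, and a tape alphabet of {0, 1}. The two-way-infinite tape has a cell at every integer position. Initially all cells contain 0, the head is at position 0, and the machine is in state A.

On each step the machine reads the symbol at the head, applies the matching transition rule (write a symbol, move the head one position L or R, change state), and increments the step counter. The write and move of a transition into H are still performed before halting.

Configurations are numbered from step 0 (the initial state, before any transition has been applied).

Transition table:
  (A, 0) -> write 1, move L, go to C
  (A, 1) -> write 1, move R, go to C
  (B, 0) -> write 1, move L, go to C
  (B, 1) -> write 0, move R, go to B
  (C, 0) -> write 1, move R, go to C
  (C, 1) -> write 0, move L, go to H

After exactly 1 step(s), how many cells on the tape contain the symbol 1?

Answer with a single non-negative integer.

Step 1: in state A at pos 0, read 0 -> (A,0)->write 1,move L,goto C. Now: state=C, head=-1, tape[-2..1]=0010 (head:  ^)
Cells containing 1 after step 1: {0} -> 1 cell(s)

Answer: 1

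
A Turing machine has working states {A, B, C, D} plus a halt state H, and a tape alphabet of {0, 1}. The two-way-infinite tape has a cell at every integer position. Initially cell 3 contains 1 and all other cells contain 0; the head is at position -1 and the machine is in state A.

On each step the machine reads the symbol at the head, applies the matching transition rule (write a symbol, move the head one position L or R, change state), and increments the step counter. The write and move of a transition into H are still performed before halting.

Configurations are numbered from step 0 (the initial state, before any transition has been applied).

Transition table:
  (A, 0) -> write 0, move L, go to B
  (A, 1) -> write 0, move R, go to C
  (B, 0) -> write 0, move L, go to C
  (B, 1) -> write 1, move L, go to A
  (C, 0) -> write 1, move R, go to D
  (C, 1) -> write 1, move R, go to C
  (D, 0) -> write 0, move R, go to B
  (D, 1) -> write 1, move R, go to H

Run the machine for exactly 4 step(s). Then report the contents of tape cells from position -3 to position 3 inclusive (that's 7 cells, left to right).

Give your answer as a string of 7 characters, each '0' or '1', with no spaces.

Step 1: in state A at pos -1, read 0 -> (A,0)->write 0,move L,goto B. Now: state=B, head=-2, tape[-3..4]=00000010 (head:  ^)
Step 2: in state B at pos -2, read 0 -> (B,0)->write 0,move L,goto C. Now: state=C, head=-3, tape[-4..4]=000000010 (head:  ^)
Step 3: in state C at pos -3, read 0 -> (C,0)->write 1,move R,goto D. Now: state=D, head=-2, tape[-4..4]=010000010 (head:   ^)
Step 4: in state D at pos -2, read 0 -> (D,0)->write 0,move R,goto B. Now: state=B, head=-1, tape[-4..4]=010000010 (head:    ^)

Answer: 1000001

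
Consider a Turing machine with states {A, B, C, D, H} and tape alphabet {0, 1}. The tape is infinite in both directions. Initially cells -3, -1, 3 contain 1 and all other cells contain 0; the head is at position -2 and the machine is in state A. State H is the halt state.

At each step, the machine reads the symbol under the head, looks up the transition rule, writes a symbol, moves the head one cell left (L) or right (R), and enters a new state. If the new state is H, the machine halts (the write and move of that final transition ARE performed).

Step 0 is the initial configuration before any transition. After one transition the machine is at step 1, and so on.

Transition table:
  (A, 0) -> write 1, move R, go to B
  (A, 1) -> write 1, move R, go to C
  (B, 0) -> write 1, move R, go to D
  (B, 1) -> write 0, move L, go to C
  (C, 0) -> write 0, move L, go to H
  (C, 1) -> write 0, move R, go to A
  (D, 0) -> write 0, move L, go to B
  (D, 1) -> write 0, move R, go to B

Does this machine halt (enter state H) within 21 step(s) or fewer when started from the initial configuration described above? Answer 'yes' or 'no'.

Answer: yes

Derivation:
Step 1: in state A at pos -2, read 0 -> (A,0)->write 1,move R,goto B. Now: state=B, head=-1, tape[-4..4]=011100010 (head:    ^)
Step 2: in state B at pos -1, read 1 -> (B,1)->write 0,move L,goto C. Now: state=C, head=-2, tape[-4..4]=011000010 (head:   ^)
Step 3: in state C at pos -2, read 1 -> (C,1)->write 0,move R,goto A. Now: state=A, head=-1, tape[-4..4]=010000010 (head:    ^)
Step 4: in state A at pos -1, read 0 -> (A,0)->write 1,move R,goto B. Now: state=B, head=0, tape[-4..4]=010100010 (head:     ^)
Step 5: in state B at pos 0, read 0 -> (B,0)->write 1,move R,goto D. Now: state=D, head=1, tape[-4..4]=010110010 (head:      ^)
Step 6: in state D at pos 1, read 0 -> (D,0)->write 0,move L,goto B. Now: state=B, head=0, tape[-4..4]=010110010 (head:     ^)
Step 7: in state B at pos 0, read 1 -> (B,1)->write 0,move L,goto C. Now: state=C, head=-1, tape[-4..4]=010100010 (head:    ^)
Step 8: in state C at pos -1, read 1 -> (C,1)->write 0,move R,goto A. Now: state=A, head=0, tape[-4..4]=010000010 (head:     ^)
Step 9: in state A at pos 0, read 0 -> (A,0)->write 1,move R,goto B. Now: state=B, head=1, tape[-4..4]=010010010 (head:      ^)
Step 10: in state B at pos 1, read 0 -> (B,0)->write 1,move R,goto D. Now: state=D, head=2, tape[-4..4]=010011010 (head:       ^)
Step 11: in state D at pos 2, read 0 -> (D,0)->write 0,move L,goto B. Now: state=B, head=1, tape[-4..4]=010011010 (head:      ^)
Step 12: in state B at pos 1, read 1 -> (B,1)->write 0,move L,goto C. Now: state=C, head=0, tape[-4..4]=010010010 (head:     ^)
Step 13: in state C at pos 0, read 1 -> (C,1)->write 0,move R,goto A. Now: state=A, head=1, tape[-4..4]=010000010 (head:      ^)
Step 14: in state A at pos 1, read 0 -> (A,0)->write 1,move R,goto B. Now: state=B, head=2, tape[-4..4]=010001010 (head:       ^)
Step 15: in state B at pos 2, read 0 -> (B,0)->write 1,move R,goto D. Now: state=D, head=3, tape[-4..4]=010001110 (head:        ^)
Step 16: in state D at pos 3, read 1 -> (D,1)->write 0,move R,goto B. Now: state=B, head=4, tape[-4..5]=0100011000 (head:         ^)
Step 17: in state B at pos 4, read 0 -> (B,0)->write 1,move R,goto D. Now: state=D, head=5, tape[-4..6]=01000110100 (head:          ^)
Step 18: in state D at pos 5, read 0 -> (D,0)->write 0,move L,goto B. Now: state=B, head=4, tape[-4..6]=01000110100 (head:         ^)
Step 19: in state B at pos 4, read 1 -> (B,1)->write 0,move L,goto C. Now: state=C, head=3, tape[-4..6]=01000110000 (head:        ^)
Step 20: in state C at pos 3, read 0 -> (C,0)->write 0,move L,goto H. Now: state=H, head=2, tape[-4..6]=01000110000 (head:       ^)
State H reached at step 20; 20 <= 21 -> yes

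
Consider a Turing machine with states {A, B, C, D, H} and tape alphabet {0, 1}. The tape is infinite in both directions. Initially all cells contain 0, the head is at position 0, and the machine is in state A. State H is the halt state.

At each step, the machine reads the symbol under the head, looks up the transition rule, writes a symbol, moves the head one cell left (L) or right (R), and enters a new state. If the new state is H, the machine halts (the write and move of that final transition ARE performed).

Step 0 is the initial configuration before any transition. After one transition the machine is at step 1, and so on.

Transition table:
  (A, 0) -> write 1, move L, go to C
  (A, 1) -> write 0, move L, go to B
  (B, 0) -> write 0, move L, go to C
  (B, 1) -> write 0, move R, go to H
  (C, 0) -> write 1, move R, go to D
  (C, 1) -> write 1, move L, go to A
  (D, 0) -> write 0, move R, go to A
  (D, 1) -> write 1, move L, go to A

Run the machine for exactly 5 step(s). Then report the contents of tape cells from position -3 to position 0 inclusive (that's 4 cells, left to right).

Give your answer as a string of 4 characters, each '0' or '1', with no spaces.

Step 1: in state A at pos 0, read 0 -> (A,0)->write 1,move L,goto C. Now: state=C, head=-1, tape[-2..1]=0010 (head:  ^)
Step 2: in state C at pos -1, read 0 -> (C,0)->write 1,move R,goto D. Now: state=D, head=0, tape[-2..1]=0110 (head:   ^)
Step 3: in state D at pos 0, read 1 -> (D,1)->write 1,move L,goto A. Now: state=A, head=-1, tape[-2..1]=0110 (head:  ^)
Step 4: in state A at pos -1, read 1 -> (A,1)->write 0,move L,goto B. Now: state=B, head=-2, tape[-3..1]=00010 (head:  ^)
Step 5: in state B at pos -2, read 0 -> (B,0)->write 0,move L,goto C. Now: state=C, head=-3, tape[-4..1]=000010 (head:  ^)

Answer: 0001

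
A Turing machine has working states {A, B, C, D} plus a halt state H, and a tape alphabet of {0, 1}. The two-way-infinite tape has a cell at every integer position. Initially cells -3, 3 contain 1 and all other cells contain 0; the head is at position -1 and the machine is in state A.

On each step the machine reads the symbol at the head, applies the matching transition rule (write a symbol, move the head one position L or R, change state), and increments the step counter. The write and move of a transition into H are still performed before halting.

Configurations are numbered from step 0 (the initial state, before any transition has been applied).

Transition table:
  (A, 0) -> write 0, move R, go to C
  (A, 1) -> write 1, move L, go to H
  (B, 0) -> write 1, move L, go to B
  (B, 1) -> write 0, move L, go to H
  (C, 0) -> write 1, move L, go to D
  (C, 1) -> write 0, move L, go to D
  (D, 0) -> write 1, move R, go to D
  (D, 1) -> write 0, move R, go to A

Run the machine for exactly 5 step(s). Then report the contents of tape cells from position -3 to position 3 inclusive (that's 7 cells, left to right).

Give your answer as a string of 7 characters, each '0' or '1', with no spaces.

Answer: 1010001

Derivation:
Step 1: in state A at pos -1, read 0 -> (A,0)->write 0,move R,goto C. Now: state=C, head=0, tape[-4..4]=010000010 (head:     ^)
Step 2: in state C at pos 0, read 0 -> (C,0)->write 1,move L,goto D. Now: state=D, head=-1, tape[-4..4]=010010010 (head:    ^)
Step 3: in state D at pos -1, read 0 -> (D,0)->write 1,move R,goto D. Now: state=D, head=0, tape[-4..4]=010110010 (head:     ^)
Step 4: in state D at pos 0, read 1 -> (D,1)->write 0,move R,goto A. Now: state=A, head=1, tape[-4..4]=010100010 (head:      ^)
Step 5: in state A at pos 1, read 0 -> (A,0)->write 0,move R,goto C. Now: state=C, head=2, tape[-4..4]=010100010 (head:       ^)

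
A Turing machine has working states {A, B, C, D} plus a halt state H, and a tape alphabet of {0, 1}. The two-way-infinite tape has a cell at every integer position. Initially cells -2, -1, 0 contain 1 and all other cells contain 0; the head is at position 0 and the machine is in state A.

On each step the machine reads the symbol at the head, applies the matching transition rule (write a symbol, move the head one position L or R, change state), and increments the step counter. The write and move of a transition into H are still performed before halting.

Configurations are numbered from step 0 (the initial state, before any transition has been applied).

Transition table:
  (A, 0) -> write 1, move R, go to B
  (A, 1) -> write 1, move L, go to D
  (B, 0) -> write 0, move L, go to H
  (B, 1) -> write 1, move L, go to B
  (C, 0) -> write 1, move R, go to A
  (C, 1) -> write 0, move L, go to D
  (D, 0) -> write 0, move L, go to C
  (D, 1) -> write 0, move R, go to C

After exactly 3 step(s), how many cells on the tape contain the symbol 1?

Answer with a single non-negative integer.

Answer: 1

Derivation:
Step 1: in state A at pos 0, read 1 -> (A,1)->write 1,move L,goto D. Now: state=D, head=-1, tape[-3..1]=01110 (head:   ^)
Step 2: in state D at pos -1, read 1 -> (D,1)->write 0,move R,goto C. Now: state=C, head=0, tape[-3..1]=01010 (head:    ^)
Step 3: in state C at pos 0, read 1 -> (C,1)->write 0,move L,goto D. Now: state=D, head=-1, tape[-3..1]=01000 (head:   ^)
Cells containing 1 after step 3: {-2} -> 1 cell(s)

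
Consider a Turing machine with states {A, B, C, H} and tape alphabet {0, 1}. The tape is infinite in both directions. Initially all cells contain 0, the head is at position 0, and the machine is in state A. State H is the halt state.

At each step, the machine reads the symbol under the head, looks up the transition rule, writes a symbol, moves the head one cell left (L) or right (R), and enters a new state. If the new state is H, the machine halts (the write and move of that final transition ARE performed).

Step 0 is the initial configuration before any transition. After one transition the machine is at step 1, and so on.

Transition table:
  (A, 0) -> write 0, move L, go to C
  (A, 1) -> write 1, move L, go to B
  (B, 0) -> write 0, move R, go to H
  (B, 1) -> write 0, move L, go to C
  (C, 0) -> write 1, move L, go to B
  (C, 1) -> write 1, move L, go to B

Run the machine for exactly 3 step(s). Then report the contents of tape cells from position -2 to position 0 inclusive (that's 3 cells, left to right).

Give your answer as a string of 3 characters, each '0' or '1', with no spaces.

Answer: 010

Derivation:
Step 1: in state A at pos 0, read 0 -> (A,0)->write 0,move L,goto C. Now: state=C, head=-1, tape[-2..1]=0000 (head:  ^)
Step 2: in state C at pos -1, read 0 -> (C,0)->write 1,move L,goto B. Now: state=B, head=-2, tape[-3..1]=00100 (head:  ^)
Step 3: in state B at pos -2, read 0 -> (B,0)->write 0,move R,goto H. Now: state=H, head=-1, tape[-3..1]=00100 (head:   ^)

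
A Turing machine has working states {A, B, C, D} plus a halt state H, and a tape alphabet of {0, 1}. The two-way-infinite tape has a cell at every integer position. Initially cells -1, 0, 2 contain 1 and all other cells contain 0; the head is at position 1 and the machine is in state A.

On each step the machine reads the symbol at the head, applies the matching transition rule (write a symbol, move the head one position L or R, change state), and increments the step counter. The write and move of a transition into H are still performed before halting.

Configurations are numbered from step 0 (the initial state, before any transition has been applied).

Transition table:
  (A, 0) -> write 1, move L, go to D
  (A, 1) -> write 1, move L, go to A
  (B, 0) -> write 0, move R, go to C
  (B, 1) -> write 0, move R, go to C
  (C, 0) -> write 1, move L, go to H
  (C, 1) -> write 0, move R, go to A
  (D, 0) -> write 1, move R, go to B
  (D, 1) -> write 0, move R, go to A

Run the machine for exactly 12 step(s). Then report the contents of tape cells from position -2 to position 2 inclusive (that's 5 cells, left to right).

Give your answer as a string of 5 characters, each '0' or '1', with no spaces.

Step 1: in state A at pos 1, read 0 -> (A,0)->write 1,move L,goto D. Now: state=D, head=0, tape[-2..3]=011110 (head:   ^)
Step 2: in state D at pos 0, read 1 -> (D,1)->write 0,move R,goto A. Now: state=A, head=1, tape[-2..3]=010110 (head:    ^)
Step 3: in state A at pos 1, read 1 -> (A,1)->write 1,move L,goto A. Now: state=A, head=0, tape[-2..3]=010110 (head:   ^)
Step 4: in state A at pos 0, read 0 -> (A,0)->write 1,move L,goto D. Now: state=D, head=-1, tape[-2..3]=011110 (head:  ^)
Step 5: in state D at pos -1, read 1 -> (D,1)->write 0,move R,goto A. Now: state=A, head=0, tape[-2..3]=001110 (head:   ^)
Step 6: in state A at pos 0, read 1 -> (A,1)->write 1,move L,goto A. Now: state=A, head=-1, tape[-2..3]=001110 (head:  ^)
Step 7: in state A at pos -1, read 0 -> (A,0)->write 1,move L,goto D. Now: state=D, head=-2, tape[-3..3]=0011110 (head:  ^)
Step 8: in state D at pos -2, read 0 -> (D,0)->write 1,move R,goto B. Now: state=B, head=-1, tape[-3..3]=0111110 (head:   ^)
Step 9: in state B at pos -1, read 1 -> (B,1)->write 0,move R,goto C. Now: state=C, head=0, tape[-3..3]=0101110 (head:    ^)
Step 10: in state C at pos 0, read 1 -> (C,1)->write 0,move R,goto A. Now: state=A, head=1, tape[-3..3]=0100110 (head:     ^)
Step 11: in state A at pos 1, read 1 -> (A,1)->write 1,move L,goto A. Now: state=A, head=0, tape[-3..3]=0100110 (head:    ^)
Step 12: in state A at pos 0, read 0 -> (A,0)->write 1,move L,goto D. Now: state=D, head=-1, tape[-3..3]=0101110 (head:   ^)

Answer: 10111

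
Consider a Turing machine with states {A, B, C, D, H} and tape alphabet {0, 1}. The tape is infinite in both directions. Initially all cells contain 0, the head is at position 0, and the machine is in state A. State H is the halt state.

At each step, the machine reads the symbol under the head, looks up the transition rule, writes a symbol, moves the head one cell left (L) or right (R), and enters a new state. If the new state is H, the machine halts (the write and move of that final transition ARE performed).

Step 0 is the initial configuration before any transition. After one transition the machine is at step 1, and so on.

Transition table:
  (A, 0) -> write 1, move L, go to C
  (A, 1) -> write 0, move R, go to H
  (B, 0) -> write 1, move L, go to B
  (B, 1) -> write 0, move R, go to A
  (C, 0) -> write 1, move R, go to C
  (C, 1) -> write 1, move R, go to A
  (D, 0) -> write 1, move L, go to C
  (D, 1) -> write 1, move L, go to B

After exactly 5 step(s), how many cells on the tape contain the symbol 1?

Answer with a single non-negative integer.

Step 1: in state A at pos 0, read 0 -> (A,0)->write 1,move L,goto C. Now: state=C, head=-1, tape[-2..1]=0010 (head:  ^)
Step 2: in state C at pos -1, read 0 -> (C,0)->write 1,move R,goto C. Now: state=C, head=0, tape[-2..1]=0110 (head:   ^)
Step 3: in state C at pos 0, read 1 -> (C,1)->write 1,move R,goto A. Now: state=A, head=1, tape[-2..2]=01100 (head:    ^)
Step 4: in state A at pos 1, read 0 -> (A,0)->write 1,move L,goto C. Now: state=C, head=0, tape[-2..2]=01110 (head:   ^)
Step 5: in state C at pos 0, read 1 -> (C,1)->write 1,move R,goto A. Now: state=A, head=1, tape[-2..2]=01110 (head:    ^)
Cells containing 1 after step 5: {-1, 0, 1} -> 3 cell(s)

Answer: 3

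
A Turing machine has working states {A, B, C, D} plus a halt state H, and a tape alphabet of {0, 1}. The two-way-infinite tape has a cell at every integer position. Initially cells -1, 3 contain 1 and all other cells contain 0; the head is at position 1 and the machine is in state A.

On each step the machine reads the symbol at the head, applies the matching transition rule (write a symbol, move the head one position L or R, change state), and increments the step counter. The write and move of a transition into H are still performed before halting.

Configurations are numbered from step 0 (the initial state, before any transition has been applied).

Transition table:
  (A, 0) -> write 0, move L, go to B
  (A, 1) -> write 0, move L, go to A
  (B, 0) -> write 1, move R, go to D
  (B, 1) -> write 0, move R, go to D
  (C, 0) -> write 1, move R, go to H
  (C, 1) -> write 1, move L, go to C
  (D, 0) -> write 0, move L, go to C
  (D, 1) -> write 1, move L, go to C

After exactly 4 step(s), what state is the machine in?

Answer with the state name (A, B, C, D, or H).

Step 1: in state A at pos 1, read 0 -> (A,0)->write 0,move L,goto B. Now: state=B, head=0, tape[-2..4]=0100010 (head:   ^)
Step 2: in state B at pos 0, read 0 -> (B,0)->write 1,move R,goto D. Now: state=D, head=1, tape[-2..4]=0110010 (head:    ^)
Step 3: in state D at pos 1, read 0 -> (D,0)->write 0,move L,goto C. Now: state=C, head=0, tape[-2..4]=0110010 (head:   ^)
Step 4: in state C at pos 0, read 1 -> (C,1)->write 1,move L,goto C. Now: state=C, head=-1, tape[-2..4]=0110010 (head:  ^)

Answer: C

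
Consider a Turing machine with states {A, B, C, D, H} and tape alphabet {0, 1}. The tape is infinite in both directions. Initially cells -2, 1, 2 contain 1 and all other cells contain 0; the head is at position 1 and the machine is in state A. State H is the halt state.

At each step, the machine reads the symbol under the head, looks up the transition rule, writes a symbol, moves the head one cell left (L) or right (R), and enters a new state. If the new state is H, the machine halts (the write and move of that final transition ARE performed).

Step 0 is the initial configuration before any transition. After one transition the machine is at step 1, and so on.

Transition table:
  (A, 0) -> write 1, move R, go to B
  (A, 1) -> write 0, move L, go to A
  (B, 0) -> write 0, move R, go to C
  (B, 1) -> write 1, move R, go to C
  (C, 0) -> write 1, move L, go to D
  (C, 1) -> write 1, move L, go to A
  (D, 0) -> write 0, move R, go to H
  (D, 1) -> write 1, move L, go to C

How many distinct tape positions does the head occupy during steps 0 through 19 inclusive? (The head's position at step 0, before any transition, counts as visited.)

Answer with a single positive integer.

Step 1: in state A at pos 1, read 1 -> (A,1)->write 0,move L,goto A. Now: state=A, head=0, tape[-3..3]=0100010 (head:    ^)
Step 2: in state A at pos 0, read 0 -> (A,0)->write 1,move R,goto B. Now: state=B, head=1, tape[-3..3]=0101010 (head:     ^)
Step 3: in state B at pos 1, read 0 -> (B,0)->write 0,move R,goto C. Now: state=C, head=2, tape[-3..3]=0101010 (head:      ^)
Step 4: in state C at pos 2, read 1 -> (C,1)->write 1,move L,goto A. Now: state=A, head=1, tape[-3..3]=0101010 (head:     ^)
Step 5: in state A at pos 1, read 0 -> (A,0)->write 1,move R,goto B. Now: state=B, head=2, tape[-3..3]=0101110 (head:      ^)
Step 6: in state B at pos 2, read 1 -> (B,1)->write 1,move R,goto C. Now: state=C, head=3, tape[-3..4]=01011100 (head:       ^)
Step 7: in state C at pos 3, read 0 -> (C,0)->write 1,move L,goto D. Now: state=D, head=2, tape[-3..4]=01011110 (head:      ^)
Step 8: in state D at pos 2, read 1 -> (D,1)->write 1,move L,goto C. Now: state=C, head=1, tape[-3..4]=01011110 (head:     ^)
Step 9: in state C at pos 1, read 1 -> (C,1)->write 1,move L,goto A. Now: state=A, head=0, tape[-3..4]=01011110 (head:    ^)
Step 10: in state A at pos 0, read 1 -> (A,1)->write 0,move L,goto A. Now: state=A, head=-1, tape[-3..4]=01001110 (head:   ^)
Step 11: in state A at pos -1, read 0 -> (A,0)->write 1,move R,goto B. Now: state=B, head=0, tape[-3..4]=01101110 (head:    ^)
Step 12: in state B at pos 0, read 0 -> (B,0)->write 0,move R,goto C. Now: state=C, head=1, tape[-3..4]=01101110 (head:     ^)
Step 13: in state C at pos 1, read 1 -> (C,1)->write 1,move L,goto A. Now: state=A, head=0, tape[-3..4]=01101110 (head:    ^)
Step 14: in state A at pos 0, read 0 -> (A,0)->write 1,move R,goto B. Now: state=B, head=1, tape[-3..4]=01111110 (head:     ^)
Step 15: in state B at pos 1, read 1 -> (B,1)->write 1,move R,goto C. Now: state=C, head=2, tape[-3..4]=01111110 (head:      ^)
Step 16: in state C at pos 2, read 1 -> (C,1)->write 1,move L,goto A. Now: state=A, head=1, tape[-3..4]=01111110 (head:     ^)
Step 17: in state A at pos 1, read 1 -> (A,1)->write 0,move L,goto A. Now: state=A, head=0, tape[-3..4]=01110110 (head:    ^)
Step 18: in state A at pos 0, read 1 -> (A,1)->write 0,move L,goto A. Now: state=A, head=-1, tape[-3..4]=01100110 (head:   ^)
Step 19: in state A at pos -1, read 1 -> (A,1)->write 0,move L,goto A. Now: state=A, head=-2, tape[-3..4]=01000110 (head:  ^)
Head positions at steps 0..19: starting at 1, distinct positions visited = {-2, -1, 0, 1, 2, 3} -> 6 position(s)

Answer: 6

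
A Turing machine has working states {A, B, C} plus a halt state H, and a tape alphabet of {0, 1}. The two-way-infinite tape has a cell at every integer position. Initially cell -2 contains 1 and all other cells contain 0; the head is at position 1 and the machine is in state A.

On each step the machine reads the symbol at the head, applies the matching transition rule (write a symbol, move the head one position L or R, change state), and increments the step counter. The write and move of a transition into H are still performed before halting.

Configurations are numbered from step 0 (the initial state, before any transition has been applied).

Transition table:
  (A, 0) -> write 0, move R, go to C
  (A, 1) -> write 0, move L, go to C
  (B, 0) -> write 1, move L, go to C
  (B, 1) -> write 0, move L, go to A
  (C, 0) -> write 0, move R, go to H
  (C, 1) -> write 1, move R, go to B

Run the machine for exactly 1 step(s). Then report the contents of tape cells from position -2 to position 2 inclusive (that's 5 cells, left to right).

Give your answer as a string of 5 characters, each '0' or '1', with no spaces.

Answer: 10000

Derivation:
Step 1: in state A at pos 1, read 0 -> (A,0)->write 0,move R,goto C. Now: state=C, head=2, tape[-3..3]=0100000 (head:      ^)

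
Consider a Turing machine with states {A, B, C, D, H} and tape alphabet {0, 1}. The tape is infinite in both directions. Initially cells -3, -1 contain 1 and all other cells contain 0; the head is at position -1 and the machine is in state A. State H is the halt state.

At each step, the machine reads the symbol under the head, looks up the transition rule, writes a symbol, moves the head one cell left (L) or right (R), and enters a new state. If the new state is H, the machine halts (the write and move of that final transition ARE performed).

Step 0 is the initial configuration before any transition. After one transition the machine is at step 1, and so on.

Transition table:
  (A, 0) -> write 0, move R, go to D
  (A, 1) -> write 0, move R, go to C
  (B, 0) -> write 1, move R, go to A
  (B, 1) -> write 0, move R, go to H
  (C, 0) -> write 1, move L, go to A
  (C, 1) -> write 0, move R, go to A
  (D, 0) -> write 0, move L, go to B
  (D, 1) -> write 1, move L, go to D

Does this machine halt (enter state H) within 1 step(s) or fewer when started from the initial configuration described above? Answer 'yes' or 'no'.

Answer: no

Derivation:
Step 1: in state A at pos -1, read 1 -> (A,1)->write 0,move R,goto C. Now: state=C, head=0, tape[-4..1]=010000 (head:     ^)
After 1 step(s): state = C (not H) -> not halted within 1 -> no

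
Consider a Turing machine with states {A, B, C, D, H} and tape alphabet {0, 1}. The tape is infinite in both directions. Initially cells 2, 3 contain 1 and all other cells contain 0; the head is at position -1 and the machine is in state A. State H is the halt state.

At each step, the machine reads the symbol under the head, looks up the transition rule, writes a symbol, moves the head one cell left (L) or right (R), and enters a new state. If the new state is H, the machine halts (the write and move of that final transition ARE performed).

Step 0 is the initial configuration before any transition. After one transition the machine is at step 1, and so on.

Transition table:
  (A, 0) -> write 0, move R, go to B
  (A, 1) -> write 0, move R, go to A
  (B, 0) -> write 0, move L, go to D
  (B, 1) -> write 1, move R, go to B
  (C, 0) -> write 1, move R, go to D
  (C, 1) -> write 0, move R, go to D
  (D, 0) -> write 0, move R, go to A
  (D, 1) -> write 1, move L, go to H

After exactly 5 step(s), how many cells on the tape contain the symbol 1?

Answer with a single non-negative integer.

Step 1: in state A at pos -1, read 0 -> (A,0)->write 0,move R,goto B. Now: state=B, head=0, tape[-2..4]=0000110 (head:   ^)
Step 2: in state B at pos 0, read 0 -> (B,0)->write 0,move L,goto D. Now: state=D, head=-1, tape[-2..4]=0000110 (head:  ^)
Step 3: in state D at pos -1, read 0 -> (D,0)->write 0,move R,goto A. Now: state=A, head=0, tape[-2..4]=0000110 (head:   ^)
Step 4: in state A at pos 0, read 0 -> (A,0)->write 0,move R,goto B. Now: state=B, head=1, tape[-2..4]=0000110 (head:    ^)
Step 5: in state B at pos 1, read 0 -> (B,0)->write 0,move L,goto D. Now: state=D, head=0, tape[-2..4]=0000110 (head:   ^)
Cells containing 1 after step 5: {2, 3} -> 2 cell(s)

Answer: 2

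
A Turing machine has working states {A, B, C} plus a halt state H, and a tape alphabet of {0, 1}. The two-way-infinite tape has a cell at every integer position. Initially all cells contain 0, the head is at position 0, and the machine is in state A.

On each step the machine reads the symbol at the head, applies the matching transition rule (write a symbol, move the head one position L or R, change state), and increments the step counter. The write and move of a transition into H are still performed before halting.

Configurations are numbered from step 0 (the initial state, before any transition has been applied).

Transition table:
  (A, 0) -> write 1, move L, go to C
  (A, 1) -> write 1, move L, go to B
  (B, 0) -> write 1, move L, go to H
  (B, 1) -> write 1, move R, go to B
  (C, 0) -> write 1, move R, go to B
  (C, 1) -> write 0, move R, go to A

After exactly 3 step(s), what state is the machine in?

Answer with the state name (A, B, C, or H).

Answer: B

Derivation:
Step 1: in state A at pos 0, read 0 -> (A,0)->write 1,move L,goto C. Now: state=C, head=-1, tape[-2..1]=0010 (head:  ^)
Step 2: in state C at pos -1, read 0 -> (C,0)->write 1,move R,goto B. Now: state=B, head=0, tape[-2..1]=0110 (head:   ^)
Step 3: in state B at pos 0, read 1 -> (B,1)->write 1,move R,goto B. Now: state=B, head=1, tape[-2..2]=01100 (head:    ^)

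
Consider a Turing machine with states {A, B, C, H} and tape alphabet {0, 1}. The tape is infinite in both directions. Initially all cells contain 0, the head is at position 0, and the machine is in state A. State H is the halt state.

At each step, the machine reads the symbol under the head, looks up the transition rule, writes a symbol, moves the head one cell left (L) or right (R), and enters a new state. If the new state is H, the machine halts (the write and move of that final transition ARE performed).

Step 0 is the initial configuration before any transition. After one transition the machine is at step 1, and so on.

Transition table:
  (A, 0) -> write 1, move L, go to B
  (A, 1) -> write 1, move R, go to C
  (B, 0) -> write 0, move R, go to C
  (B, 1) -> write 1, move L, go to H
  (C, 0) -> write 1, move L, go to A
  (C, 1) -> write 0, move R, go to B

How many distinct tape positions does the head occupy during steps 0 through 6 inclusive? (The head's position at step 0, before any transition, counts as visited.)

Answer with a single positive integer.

Answer: 4

Derivation:
Step 1: in state A at pos 0, read 0 -> (A,0)->write 1,move L,goto B. Now: state=B, head=-1, tape[-2..1]=0010 (head:  ^)
Step 2: in state B at pos -1, read 0 -> (B,0)->write 0,move R,goto C. Now: state=C, head=0, tape[-2..1]=0010 (head:   ^)
Step 3: in state C at pos 0, read 1 -> (C,1)->write 0,move R,goto B. Now: state=B, head=1, tape[-2..2]=00000 (head:    ^)
Step 4: in state B at pos 1, read 0 -> (B,0)->write 0,move R,goto C. Now: state=C, head=2, tape[-2..3]=000000 (head:     ^)
Step 5: in state C at pos 2, read 0 -> (C,0)->write 1,move L,goto A. Now: state=A, head=1, tape[-2..3]=000010 (head:    ^)
Step 6: in state A at pos 1, read 0 -> (A,0)->write 1,move L,goto B. Now: state=B, head=0, tape[-2..3]=000110 (head:   ^)
Head positions at steps 0..6: starting at 0, distinct positions visited = {-1, 0, 1, 2} -> 4 position(s)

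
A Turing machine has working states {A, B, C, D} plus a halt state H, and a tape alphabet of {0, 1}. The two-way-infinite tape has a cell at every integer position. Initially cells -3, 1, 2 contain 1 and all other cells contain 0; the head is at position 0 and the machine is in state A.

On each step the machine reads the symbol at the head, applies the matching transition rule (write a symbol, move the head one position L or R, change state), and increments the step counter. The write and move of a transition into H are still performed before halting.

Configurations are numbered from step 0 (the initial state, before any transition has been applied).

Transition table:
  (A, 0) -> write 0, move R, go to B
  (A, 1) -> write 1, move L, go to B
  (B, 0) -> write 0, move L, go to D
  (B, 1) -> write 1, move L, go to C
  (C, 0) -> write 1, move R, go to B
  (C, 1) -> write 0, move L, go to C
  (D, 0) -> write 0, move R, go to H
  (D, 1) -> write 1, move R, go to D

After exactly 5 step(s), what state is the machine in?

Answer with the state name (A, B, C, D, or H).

Step 1: in state A at pos 0, read 0 -> (A,0)->write 0,move R,goto B. Now: state=B, head=1, tape[-4..3]=01000110 (head:      ^)
Step 2: in state B at pos 1, read 1 -> (B,1)->write 1,move L,goto C. Now: state=C, head=0, tape[-4..3]=01000110 (head:     ^)
Step 3: in state C at pos 0, read 0 -> (C,0)->write 1,move R,goto B. Now: state=B, head=1, tape[-4..3]=01001110 (head:      ^)
Step 4: in state B at pos 1, read 1 -> (B,1)->write 1,move L,goto C. Now: state=C, head=0, tape[-4..3]=01001110 (head:     ^)
Step 5: in state C at pos 0, read 1 -> (C,1)->write 0,move L,goto C. Now: state=C, head=-1, tape[-4..3]=01000110 (head:    ^)

Answer: C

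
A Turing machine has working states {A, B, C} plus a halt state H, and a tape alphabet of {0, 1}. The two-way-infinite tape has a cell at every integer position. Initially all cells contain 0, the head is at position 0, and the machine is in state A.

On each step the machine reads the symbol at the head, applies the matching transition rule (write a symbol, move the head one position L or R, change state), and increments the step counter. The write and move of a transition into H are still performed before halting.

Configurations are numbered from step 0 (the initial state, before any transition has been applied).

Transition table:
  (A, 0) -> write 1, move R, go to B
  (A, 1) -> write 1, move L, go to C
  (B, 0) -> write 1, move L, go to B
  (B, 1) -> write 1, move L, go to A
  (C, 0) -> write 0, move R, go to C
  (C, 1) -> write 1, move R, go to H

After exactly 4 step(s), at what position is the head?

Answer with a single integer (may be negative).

Answer: 0

Derivation:
Step 1: in state A at pos 0, read 0 -> (A,0)->write 1,move R,goto B. Now: state=B, head=1, tape[-1..2]=0100 (head:   ^)
Step 2: in state B at pos 1, read 0 -> (B,0)->write 1,move L,goto B. Now: state=B, head=0, tape[-1..2]=0110 (head:  ^)
Step 3: in state B at pos 0, read 1 -> (B,1)->write 1,move L,goto A. Now: state=A, head=-1, tape[-2..2]=00110 (head:  ^)
Step 4: in state A at pos -1, read 0 -> (A,0)->write 1,move R,goto B. Now: state=B, head=0, tape[-2..2]=01110 (head:   ^)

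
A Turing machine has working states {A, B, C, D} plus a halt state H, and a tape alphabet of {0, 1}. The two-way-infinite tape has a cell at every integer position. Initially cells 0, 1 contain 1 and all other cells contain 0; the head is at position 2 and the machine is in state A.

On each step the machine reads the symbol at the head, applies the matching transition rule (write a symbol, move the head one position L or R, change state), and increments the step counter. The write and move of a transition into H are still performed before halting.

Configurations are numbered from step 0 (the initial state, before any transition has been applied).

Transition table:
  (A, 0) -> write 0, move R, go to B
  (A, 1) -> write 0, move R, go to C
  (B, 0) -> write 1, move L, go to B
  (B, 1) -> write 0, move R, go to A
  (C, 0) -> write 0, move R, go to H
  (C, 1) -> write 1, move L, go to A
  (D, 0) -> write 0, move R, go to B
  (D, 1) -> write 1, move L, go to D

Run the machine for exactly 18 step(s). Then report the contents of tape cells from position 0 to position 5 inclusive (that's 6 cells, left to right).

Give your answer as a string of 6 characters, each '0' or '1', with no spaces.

Answer: 001111

Derivation:
Step 1: in state A at pos 2, read 0 -> (A,0)->write 0,move R,goto B. Now: state=B, head=3, tape[-1..4]=011000 (head:     ^)
Step 2: in state B at pos 3, read 0 -> (B,0)->write 1,move L,goto B. Now: state=B, head=2, tape[-1..4]=011010 (head:    ^)
Step 3: in state B at pos 2, read 0 -> (B,0)->write 1,move L,goto B. Now: state=B, head=1, tape[-1..4]=011110 (head:   ^)
Step 4: in state B at pos 1, read 1 -> (B,1)->write 0,move R,goto A. Now: state=A, head=2, tape[-1..4]=010110 (head:    ^)
Step 5: in state A at pos 2, read 1 -> (A,1)->write 0,move R,goto C. Now: state=C, head=3, tape[-1..4]=010010 (head:     ^)
Step 6: in state C at pos 3, read 1 -> (C,1)->write 1,move L,goto A. Now: state=A, head=2, tape[-1..4]=010010 (head:    ^)
Step 7: in state A at pos 2, read 0 -> (A,0)->write 0,move R,goto B. Now: state=B, head=3, tape[-1..4]=010010 (head:     ^)
Step 8: in state B at pos 3, read 1 -> (B,1)->write 0,move R,goto A. Now: state=A, head=4, tape[-1..5]=0100000 (head:      ^)
Step 9: in state A at pos 4, read 0 -> (A,0)->write 0,move R,goto B. Now: state=B, head=5, tape[-1..6]=01000000 (head:       ^)
Step 10: in state B at pos 5, read 0 -> (B,0)->write 1,move L,goto B. Now: state=B, head=4, tape[-1..6]=01000010 (head:      ^)
Step 11: in state B at pos 4, read 0 -> (B,0)->write 1,move L,goto B. Now: state=B, head=3, tape[-1..6]=01000110 (head:     ^)
Step 12: in state B at pos 3, read 0 -> (B,0)->write 1,move L,goto B. Now: state=B, head=2, tape[-1..6]=01001110 (head:    ^)
Step 13: in state B at pos 2, read 0 -> (B,0)->write 1,move L,goto B. Now: state=B, head=1, tape[-1..6]=01011110 (head:   ^)
Step 14: in state B at pos 1, read 0 -> (B,0)->write 1,move L,goto B. Now: state=B, head=0, tape[-1..6]=01111110 (head:  ^)
Step 15: in state B at pos 0, read 1 -> (B,1)->write 0,move R,goto A. Now: state=A, head=1, tape[-1..6]=00111110 (head:   ^)
Step 16: in state A at pos 1, read 1 -> (A,1)->write 0,move R,goto C. Now: state=C, head=2, tape[-1..6]=00011110 (head:    ^)
Step 17: in state C at pos 2, read 1 -> (C,1)->write 1,move L,goto A. Now: state=A, head=1, tape[-1..6]=00011110 (head:   ^)
Step 18: in state A at pos 1, read 0 -> (A,0)->write 0,move R,goto B. Now: state=B, head=2, tape[-1..6]=00011110 (head:    ^)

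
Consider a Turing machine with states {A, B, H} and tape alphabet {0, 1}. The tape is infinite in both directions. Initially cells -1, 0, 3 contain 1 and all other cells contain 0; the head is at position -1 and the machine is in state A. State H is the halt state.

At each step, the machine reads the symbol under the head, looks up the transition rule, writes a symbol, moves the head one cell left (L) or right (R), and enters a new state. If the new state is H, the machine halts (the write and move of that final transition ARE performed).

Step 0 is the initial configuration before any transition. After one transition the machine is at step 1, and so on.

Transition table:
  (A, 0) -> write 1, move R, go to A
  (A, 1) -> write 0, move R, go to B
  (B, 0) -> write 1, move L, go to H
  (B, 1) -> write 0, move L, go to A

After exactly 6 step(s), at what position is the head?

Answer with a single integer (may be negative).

Step 1: in state A at pos -1, read 1 -> (A,1)->write 0,move R,goto B. Now: state=B, head=0, tape[-2..4]=0010010 (head:   ^)
Step 2: in state B at pos 0, read 1 -> (B,1)->write 0,move L,goto A. Now: state=A, head=-1, tape[-2..4]=0000010 (head:  ^)
Step 3: in state A at pos -1, read 0 -> (A,0)->write 1,move R,goto A. Now: state=A, head=0, tape[-2..4]=0100010 (head:   ^)
Step 4: in state A at pos 0, read 0 -> (A,0)->write 1,move R,goto A. Now: state=A, head=1, tape[-2..4]=0110010 (head:    ^)
Step 5: in state A at pos 1, read 0 -> (A,0)->write 1,move R,goto A. Now: state=A, head=2, tape[-2..4]=0111010 (head:     ^)
Step 6: in state A at pos 2, read 0 -> (A,0)->write 1,move R,goto A. Now: state=A, head=3, tape[-2..4]=0111110 (head:      ^)

Answer: 3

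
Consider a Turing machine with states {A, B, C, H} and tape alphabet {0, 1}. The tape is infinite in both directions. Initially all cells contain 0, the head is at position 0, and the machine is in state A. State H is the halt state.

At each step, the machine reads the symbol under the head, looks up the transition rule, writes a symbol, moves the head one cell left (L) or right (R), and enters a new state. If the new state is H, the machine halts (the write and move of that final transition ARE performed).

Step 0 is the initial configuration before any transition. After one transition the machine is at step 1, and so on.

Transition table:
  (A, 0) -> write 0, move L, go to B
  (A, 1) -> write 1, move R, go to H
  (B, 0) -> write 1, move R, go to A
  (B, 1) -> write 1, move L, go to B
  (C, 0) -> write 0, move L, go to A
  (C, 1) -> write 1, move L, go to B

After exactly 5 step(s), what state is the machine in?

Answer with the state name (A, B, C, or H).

Answer: A

Derivation:
Step 1: in state A at pos 0, read 0 -> (A,0)->write 0,move L,goto B. Now: state=B, head=-1, tape[-2..1]=0000 (head:  ^)
Step 2: in state B at pos -1, read 0 -> (B,0)->write 1,move R,goto A. Now: state=A, head=0, tape[-2..1]=0100 (head:   ^)
Step 3: in state A at pos 0, read 0 -> (A,0)->write 0,move L,goto B. Now: state=B, head=-1, tape[-2..1]=0100 (head:  ^)
Step 4: in state B at pos -1, read 1 -> (B,1)->write 1,move L,goto B. Now: state=B, head=-2, tape[-3..1]=00100 (head:  ^)
Step 5: in state B at pos -2, read 0 -> (B,0)->write 1,move R,goto A. Now: state=A, head=-1, tape[-3..1]=01100 (head:   ^)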